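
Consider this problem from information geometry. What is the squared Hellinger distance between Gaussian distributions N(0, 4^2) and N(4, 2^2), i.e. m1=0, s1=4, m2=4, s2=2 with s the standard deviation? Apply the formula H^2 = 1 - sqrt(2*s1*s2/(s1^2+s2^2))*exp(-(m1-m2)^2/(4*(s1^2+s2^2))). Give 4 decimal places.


Squared Hellinger distance for Gaussians:
H^2 = 1 - sqrt(2*s1*s2/(s1^2+s2^2)) * exp(-(m1-m2)^2/(4*(s1^2+s2^2))).
s1^2 = 16, s2^2 = 4, s1^2+s2^2 = 20.
sqrt(2*4*2/(20)) = 0.894427.
(m1-m2)^2 = (-4)^2 = 16.
exp(-16/(4*20)) = exp(-0.2) = 0.818731.
H^2 = 1 - 0.894427*0.818731 = 0.2677

0.2677


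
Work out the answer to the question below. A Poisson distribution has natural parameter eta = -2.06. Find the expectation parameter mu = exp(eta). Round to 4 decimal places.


Expectation parameter for Poisson exponential family:
mu = exp(eta).
eta = -2.06.
mu = exp(-2.06) = 0.1275

0.1275


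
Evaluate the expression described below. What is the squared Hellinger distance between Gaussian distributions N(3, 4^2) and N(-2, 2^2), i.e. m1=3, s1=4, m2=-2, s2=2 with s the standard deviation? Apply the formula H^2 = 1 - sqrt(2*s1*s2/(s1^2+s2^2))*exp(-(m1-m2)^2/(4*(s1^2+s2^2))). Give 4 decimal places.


Squared Hellinger distance for Gaussians:
H^2 = 1 - sqrt(2*s1*s2/(s1^2+s2^2)) * exp(-(m1-m2)^2/(4*(s1^2+s2^2))).
s1^2 = 16, s2^2 = 4, s1^2+s2^2 = 20.
sqrt(2*4*2/(20)) = 0.894427.
(m1-m2)^2 = (5)^2 = 25.
exp(-25/(4*20)) = exp(-0.3125) = 0.731616.
H^2 = 1 - 0.894427*0.731616 = 0.3456

0.3456


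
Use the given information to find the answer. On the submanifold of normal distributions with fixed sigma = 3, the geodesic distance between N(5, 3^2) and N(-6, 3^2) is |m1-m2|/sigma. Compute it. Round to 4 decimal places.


On the fixed-variance normal subfamily, geodesic distance = |m1-m2|/sigma.
|5 - -6| = 11.
sigma = 3.
d = 11/3 = 3.6667

3.6667


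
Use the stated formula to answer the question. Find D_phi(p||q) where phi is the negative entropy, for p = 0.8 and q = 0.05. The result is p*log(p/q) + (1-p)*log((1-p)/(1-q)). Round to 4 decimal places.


Bregman divergence with negative entropy generator:
D = p*log(p/q) + (1-p)*log((1-p)/(1-q)).
p = 0.8, q = 0.05.
p*log(p/q) = 0.8*log(0.8/0.05) = 2.218071.
(1-p)*log((1-p)/(1-q)) = 0.2*log(0.2/0.95) = -0.311629.
D = 2.218071 + -0.311629 = 1.9064

1.9064


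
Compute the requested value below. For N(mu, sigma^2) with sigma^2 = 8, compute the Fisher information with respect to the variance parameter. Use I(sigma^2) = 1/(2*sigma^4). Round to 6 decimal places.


Fisher information for variance: I(sigma^2) = 1/(2*sigma^4).
sigma^2 = 8, so sigma^4 = 64.
I = 1/(2*64) = 1/128 = 0.007813

0.007813


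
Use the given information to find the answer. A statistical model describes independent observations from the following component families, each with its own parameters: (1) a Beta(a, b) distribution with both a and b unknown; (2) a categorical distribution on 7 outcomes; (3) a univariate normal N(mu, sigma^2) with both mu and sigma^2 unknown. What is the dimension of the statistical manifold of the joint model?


The dimension of a statistical manifold equals the number of free
(independent) real parameters of the model. For a product of independent
blocks the parameter counts add.
- Beta (a, b): 2.
- categorical on 7 outcomes (probabilities sum to 1): 7-1 = 6.
- normal (mu, sigma^2): 2.
Total = 2 + 6 + 2 = 10.
Dimension = 10

10


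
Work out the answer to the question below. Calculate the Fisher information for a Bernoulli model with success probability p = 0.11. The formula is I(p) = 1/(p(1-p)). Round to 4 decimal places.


For Bernoulli(p), Fisher information is I(p) = 1/(p*(1-p)).
p = 0.11, 1-p = 0.89.
p*(1-p) = 0.0979.
I(p) = 1/0.0979 = 10.2145

10.2145


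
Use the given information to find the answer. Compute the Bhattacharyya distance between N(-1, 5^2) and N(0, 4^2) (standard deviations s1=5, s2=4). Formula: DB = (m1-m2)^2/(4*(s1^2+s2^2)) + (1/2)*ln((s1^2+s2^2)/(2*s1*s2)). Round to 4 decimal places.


Bhattacharyya distance between two Gaussians:
DB = (m1-m2)^2/(4*(s1^2+s2^2)) + (1/2)*ln((s1^2+s2^2)/(2*s1*s2)).
(m1-m2)^2 = (-1)^2 = 1.
s1^2+s2^2 = 25 + 16 = 41.
term1 = 1/164 = 0.006098.
term2 = 0.5*ln(41/40.0) = 0.012346.
DB = 0.006098 + 0.012346 = 0.0184

0.0184


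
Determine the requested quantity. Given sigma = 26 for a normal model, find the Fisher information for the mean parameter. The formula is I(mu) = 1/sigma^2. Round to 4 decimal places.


The Fisher information for the mean of a normal distribution is I(mu) = 1/sigma^2.
sigma = 26, so sigma^2 = 676.
I(mu) = 1/676 = 0.0015

0.0015


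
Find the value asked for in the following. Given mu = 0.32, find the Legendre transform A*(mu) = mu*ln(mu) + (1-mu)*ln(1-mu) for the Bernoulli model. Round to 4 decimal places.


Legendre transform for Bernoulli:
A*(mu) = mu*log(mu) + (1-mu)*log(1-mu).
mu = 0.32, 1-mu = 0.68.
mu*log(mu) = 0.32*log(0.32) = -0.364619.
(1-mu)*log(1-mu) = 0.68*log(0.68) = -0.26225.
A* = -0.364619 + -0.26225 = -0.6269

-0.6269


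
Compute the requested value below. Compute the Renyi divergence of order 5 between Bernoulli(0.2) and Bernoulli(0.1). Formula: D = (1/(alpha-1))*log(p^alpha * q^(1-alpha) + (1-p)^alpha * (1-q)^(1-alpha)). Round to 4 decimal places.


Renyi divergence of order alpha between Bernoulli distributions:
D = (1/(alpha-1))*log(p^alpha * q^(1-alpha) + (1-p)^alpha * (1-q)^(1-alpha)).
alpha = 5, p = 0.2, q = 0.1.
p^alpha * q^(1-alpha) = 0.2^5 * 0.1^-4 = 3.2.
(1-p)^alpha * (1-q)^(1-alpha) = 0.8^5 * 0.9^-4 = 0.499436.
sum = 3.2 + 0.499436 = 3.699436.
D = (1/4)*log(3.699436) = 0.3270

0.3270


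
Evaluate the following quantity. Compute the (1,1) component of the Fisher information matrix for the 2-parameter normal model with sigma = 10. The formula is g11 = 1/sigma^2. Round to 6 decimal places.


For the 2-parameter normal family, the Fisher metric has:
  g11 = 1/sigma^2, g22 = 2/sigma^2.
sigma = 10, sigma^2 = 100.
g11 = 0.010000

0.010000


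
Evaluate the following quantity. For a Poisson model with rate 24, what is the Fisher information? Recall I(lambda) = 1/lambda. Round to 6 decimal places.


Fisher information for Poisson: I(lambda) = 1/lambda.
lambda = 24.
I(lambda) = 1/24 = 0.041667

0.041667


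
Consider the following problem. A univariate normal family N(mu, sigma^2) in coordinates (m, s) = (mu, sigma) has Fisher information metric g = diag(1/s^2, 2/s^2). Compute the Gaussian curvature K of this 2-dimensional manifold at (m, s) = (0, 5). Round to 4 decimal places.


The metric has the form g = (A dm^2 + B ds^2)/s^2 with A = 1, B = 2.
Substitute u = sqrt(A/B)*m: g = B*(du^2 + ds^2)/s^2, i.e. B times the
Poincare upper half-plane metric, which has constant Gaussian curvature -1.
Scaling a 2D metric by a constant c divides the Gaussian curvature by c,
so K = -1/B = -1/(2) = -0.5000 everywhere (the point (m, s) = (0, 5) is irrelevant:
the curvature is constant).
The requested Gaussian curvature is K = -0.5000.

-0.5000


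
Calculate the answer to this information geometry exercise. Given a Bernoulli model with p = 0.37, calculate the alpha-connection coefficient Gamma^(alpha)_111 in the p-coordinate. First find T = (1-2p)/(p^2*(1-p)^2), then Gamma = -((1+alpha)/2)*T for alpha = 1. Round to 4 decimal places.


Skewness (Amari-Chentsov) tensor: T = (1-2p)/(p^2*(1-p)^2).
p = 0.37, 1-2p = 0.26, p^2 = 0.1369, (1-p)^2 = 0.3969.
T = 0.26/(0.1369 * 0.3969) = 4.785076.
In the p-coordinate, Gamma^(alpha) = Gamma^(0) - (alpha/2)*T with Gamma^(0) = (1/2)*g'(p) = -T/2,
so Gamma^(alpha) = -((1+alpha)/2)*T.
alpha = 1, -(1+alpha)/2 = -1.0.
Gamma = -1.0 * 4.785076 = -4.7851

-4.7851


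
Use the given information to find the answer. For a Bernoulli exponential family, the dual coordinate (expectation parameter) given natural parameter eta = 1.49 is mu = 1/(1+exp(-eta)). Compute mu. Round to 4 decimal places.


Dual coordinate (expectation parameter) for Bernoulli:
mu = 1/(1+exp(-eta)).
eta = 1.49.
exp(-eta) = exp(-1.49) = 0.225373.
mu = 1/(1+0.225373) = 0.8161

0.8161


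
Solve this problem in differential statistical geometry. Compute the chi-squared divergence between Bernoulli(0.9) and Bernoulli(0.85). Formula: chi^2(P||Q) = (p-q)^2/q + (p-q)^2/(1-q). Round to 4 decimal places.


Chi-squared divergence between Bernoulli distributions:
chi^2 = (p-q)^2/q + (p-q)^2/(1-q).
p = 0.9, q = 0.85, p-q = 0.05.
(p-q)^2 = 0.0025.
term1 = 0.0025/0.85 = 0.002941.
term2 = 0.0025/0.15 = 0.016667.
chi^2 = 0.002941 + 0.016667 = 0.0196

0.0196


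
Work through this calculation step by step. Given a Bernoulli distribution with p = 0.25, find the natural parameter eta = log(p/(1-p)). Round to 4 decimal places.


Natural parameter for Bernoulli: eta = log(p/(1-p)).
p = 0.25, 1-p = 0.75.
p/(1-p) = 0.333333.
eta = log(0.333333) = -1.0986

-1.0986


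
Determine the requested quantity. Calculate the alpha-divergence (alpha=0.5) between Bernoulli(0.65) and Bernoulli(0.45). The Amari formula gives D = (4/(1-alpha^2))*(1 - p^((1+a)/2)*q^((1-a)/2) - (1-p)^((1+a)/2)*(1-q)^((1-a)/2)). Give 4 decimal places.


Amari alpha-divergence:
D = (4/(1-alpha^2))*(1 - p^((1+a)/2)*q^((1-a)/2) - (1-p)^((1+a)/2)*(1-q)^((1-a)/2)).
alpha = 0.5, p = 0.65, q = 0.45.
e1 = (1+alpha)/2 = 0.75, e2 = (1-alpha)/2 = 0.25.
t1 = p^e1 * q^e2 = 0.65^0.75 * 0.45^0.25 = 0.592909.
t2 = (1-p)^e1 * (1-q)^e2 = 0.35^0.75 * 0.55^0.25 = 0.39187.
4/(1-alpha^2) = 5.333333.
D = 5.333333*(1 - 0.592909 - 0.39187) = 0.0812

0.0812


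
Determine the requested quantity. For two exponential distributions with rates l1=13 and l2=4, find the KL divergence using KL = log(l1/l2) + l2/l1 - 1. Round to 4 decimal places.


KL divergence for exponential family:
KL = log(l1/l2) + l2/l1 - 1.
log(13/4) = 1.178655.
4/13 = 0.307692.
KL = 1.178655 + 0.307692 - 1 = 0.4863

0.4863


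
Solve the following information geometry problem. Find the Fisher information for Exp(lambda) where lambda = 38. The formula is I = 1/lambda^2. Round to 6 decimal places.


Fisher information for exponential: I(lambda) = 1/lambda^2.
lambda = 38, lambda^2 = 1444.
I = 1/1444 = 0.000693

0.000693


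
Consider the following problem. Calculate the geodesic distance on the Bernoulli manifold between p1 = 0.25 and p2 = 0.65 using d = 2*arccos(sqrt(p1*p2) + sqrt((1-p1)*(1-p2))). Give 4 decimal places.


Geodesic distance on Bernoulli manifold:
d(p1,p2) = 2*arccos(sqrt(p1*p2) + sqrt((1-p1)*(1-p2))).
sqrt(p1*p2) = sqrt(0.25*0.65) = 0.403113.
sqrt((1-p1)*(1-p2)) = sqrt(0.75*0.35) = 0.512348.
arg = 0.403113 + 0.512348 = 0.91546.
d = 2*arccos(0.91546) = 0.8283

0.8283


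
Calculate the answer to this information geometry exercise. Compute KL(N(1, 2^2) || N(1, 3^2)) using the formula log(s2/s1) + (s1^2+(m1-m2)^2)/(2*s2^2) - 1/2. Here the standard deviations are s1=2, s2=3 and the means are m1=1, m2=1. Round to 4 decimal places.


KL divergence between normal distributions:
KL = log(s2/s1) + (s1^2 + (m1-m2)^2)/(2*s2^2) - 1/2.
log(3/2) = 0.405465.
(2^2 + (1-1)^2)/(2*3^2) = (4 + 0)/18 = 0.222222.
KL = 0.405465 + 0.222222 - 0.5 = 0.1277

0.1277


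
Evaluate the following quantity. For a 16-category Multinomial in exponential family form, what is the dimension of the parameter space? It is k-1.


Exponential family dimension calculation:
For Multinomial with k=16 categories, dim = k-1 = 15.

15


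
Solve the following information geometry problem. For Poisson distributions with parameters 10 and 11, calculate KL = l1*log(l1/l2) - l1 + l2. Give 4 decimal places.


KL divergence for Poisson:
KL = l1*log(l1/l2) - l1 + l2.
l1 = 10, l2 = 11.
log(10/11) = -0.09531.
l1*log(l1/l2) = 10 * -0.09531 = -0.953102.
KL = -0.953102 - 10 + 11 = 0.0469

0.0469


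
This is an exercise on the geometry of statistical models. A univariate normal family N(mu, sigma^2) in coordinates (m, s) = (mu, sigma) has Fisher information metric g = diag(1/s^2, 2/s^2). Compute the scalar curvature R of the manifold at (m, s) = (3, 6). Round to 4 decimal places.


The metric has the form g = (A dm^2 + B ds^2)/s^2 with A = 1, B = 2.
Substitute u = sqrt(A/B)*m: g = B*(du^2 + ds^2)/s^2, i.e. B times the
Poincare upper half-plane metric, which has constant Gaussian curvature -1.
Scaling a 2D metric by a constant c divides the Gaussian curvature by c,
so K = -1/B = -1/(2) = -0.5000 everywhere (the point (m, s) = (3, 6) is irrelevant:
the curvature is constant).
Scalar curvature in dimension 2: R = 2K = -2/(2) = -1.0000.

-1.0000


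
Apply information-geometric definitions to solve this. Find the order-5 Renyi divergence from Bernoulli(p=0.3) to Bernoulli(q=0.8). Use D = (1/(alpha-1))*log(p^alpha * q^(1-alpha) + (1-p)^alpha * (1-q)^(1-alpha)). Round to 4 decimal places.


Renyi divergence of order alpha between Bernoulli distributions:
D = (1/(alpha-1))*log(p^alpha * q^(1-alpha) + (1-p)^alpha * (1-q)^(1-alpha)).
alpha = 5, p = 0.3, q = 0.8.
p^alpha * q^(1-alpha) = 0.3^5 * 0.8^-4 = 0.005933.
(1-p)^alpha * (1-q)^(1-alpha) = 0.7^5 * 0.2^-4 = 105.04375.
sum = 0.005933 + 105.04375 = 105.049683.
D = (1/4)*log(105.049683) = 1.1636

1.1636


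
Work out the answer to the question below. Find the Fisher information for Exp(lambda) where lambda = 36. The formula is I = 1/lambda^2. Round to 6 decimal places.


Fisher information for exponential: I(lambda) = 1/lambda^2.
lambda = 36, lambda^2 = 1296.
I = 1/1296 = 0.000772

0.000772


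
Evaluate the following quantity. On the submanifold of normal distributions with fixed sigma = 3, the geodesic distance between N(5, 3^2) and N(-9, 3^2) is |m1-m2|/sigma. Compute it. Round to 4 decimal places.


On the fixed-variance normal subfamily, geodesic distance = |m1-m2|/sigma.
|5 - -9| = 14.
sigma = 3.
d = 14/3 = 4.6667

4.6667


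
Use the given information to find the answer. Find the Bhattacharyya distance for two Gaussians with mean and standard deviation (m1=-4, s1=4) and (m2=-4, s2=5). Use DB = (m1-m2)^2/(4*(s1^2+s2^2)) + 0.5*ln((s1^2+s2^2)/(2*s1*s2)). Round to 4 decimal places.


Bhattacharyya distance between two Gaussians:
DB = (m1-m2)^2/(4*(s1^2+s2^2)) + (1/2)*ln((s1^2+s2^2)/(2*s1*s2)).
(m1-m2)^2 = (0)^2 = 0.
s1^2+s2^2 = 16 + 25 = 41.
term1 = 0/164 = 0.0.
term2 = 0.5*ln(41/40.0) = 0.012346.
DB = 0.0 + 0.012346 = 0.0123

0.0123


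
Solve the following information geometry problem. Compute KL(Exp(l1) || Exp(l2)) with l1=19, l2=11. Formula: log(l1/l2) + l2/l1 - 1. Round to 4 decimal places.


KL divergence for exponential family:
KL = log(l1/l2) + l2/l1 - 1.
log(19/11) = 0.546544.
11/19 = 0.578947.
KL = 0.546544 + 0.578947 - 1 = 0.1255

0.1255


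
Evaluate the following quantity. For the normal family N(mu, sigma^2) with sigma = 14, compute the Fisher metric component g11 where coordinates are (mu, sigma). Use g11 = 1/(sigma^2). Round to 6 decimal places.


For the 2-parameter normal family, the Fisher metric has:
  g11 = 1/sigma^2, g22 = 2/sigma^2.
sigma = 14, sigma^2 = 196.
g11 = 0.005102

0.005102


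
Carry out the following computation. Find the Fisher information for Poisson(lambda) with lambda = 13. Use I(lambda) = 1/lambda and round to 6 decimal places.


Fisher information for Poisson: I(lambda) = 1/lambda.
lambda = 13.
I(lambda) = 1/13 = 0.076923

0.076923


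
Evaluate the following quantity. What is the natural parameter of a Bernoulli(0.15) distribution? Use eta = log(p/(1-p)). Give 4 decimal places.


Natural parameter for Bernoulli: eta = log(p/(1-p)).
p = 0.15, 1-p = 0.85.
p/(1-p) = 0.176471.
eta = log(0.176471) = -1.7346

-1.7346


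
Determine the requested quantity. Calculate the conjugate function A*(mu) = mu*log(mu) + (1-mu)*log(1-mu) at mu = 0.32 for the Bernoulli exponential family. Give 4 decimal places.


Legendre transform for Bernoulli:
A*(mu) = mu*log(mu) + (1-mu)*log(1-mu).
mu = 0.32, 1-mu = 0.68.
mu*log(mu) = 0.32*log(0.32) = -0.364619.
(1-mu)*log(1-mu) = 0.68*log(0.68) = -0.26225.
A* = -0.364619 + -0.26225 = -0.6269

-0.6269


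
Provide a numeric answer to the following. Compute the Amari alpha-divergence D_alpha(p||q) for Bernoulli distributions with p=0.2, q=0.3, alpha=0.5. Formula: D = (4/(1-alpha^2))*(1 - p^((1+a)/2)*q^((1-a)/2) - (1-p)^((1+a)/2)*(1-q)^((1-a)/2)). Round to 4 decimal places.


Amari alpha-divergence:
D = (4/(1-alpha^2))*(1 - p^((1+a)/2)*q^((1-a)/2) - (1-p)^((1+a)/2)*(1-q)^((1-a)/2)).
alpha = 0.5, p = 0.2, q = 0.3.
e1 = (1+alpha)/2 = 0.75, e2 = (1-alpha)/2 = 0.25.
t1 = p^e1 * q^e2 = 0.2^0.75 * 0.3^0.25 = 0.221336.
t2 = (1-p)^e1 * (1-q)^e2 = 0.8^0.75 * 0.7^0.25 = 0.773735.
4/(1-alpha^2) = 5.333333.
D = 5.333333*(1 - 0.221336 - 0.773735) = 0.0263

0.0263


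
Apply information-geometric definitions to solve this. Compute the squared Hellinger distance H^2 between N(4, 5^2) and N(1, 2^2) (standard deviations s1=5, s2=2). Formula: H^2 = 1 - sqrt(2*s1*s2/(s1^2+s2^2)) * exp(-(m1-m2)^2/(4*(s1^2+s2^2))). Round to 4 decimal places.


Squared Hellinger distance for Gaussians:
H^2 = 1 - sqrt(2*s1*s2/(s1^2+s2^2)) * exp(-(m1-m2)^2/(4*(s1^2+s2^2))).
s1^2 = 25, s2^2 = 4, s1^2+s2^2 = 29.
sqrt(2*5*2/(29)) = 0.830455.
(m1-m2)^2 = (3)^2 = 9.
exp(-9/(4*29)) = exp(-0.077586) = 0.925347.
H^2 = 1 - 0.830455*0.925347 = 0.2315

0.2315


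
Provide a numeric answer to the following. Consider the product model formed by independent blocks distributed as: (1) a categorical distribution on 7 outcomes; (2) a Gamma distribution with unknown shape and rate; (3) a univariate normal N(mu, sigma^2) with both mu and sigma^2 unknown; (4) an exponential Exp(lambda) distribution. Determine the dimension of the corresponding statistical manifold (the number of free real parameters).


The dimension of a statistical manifold equals the number of free
(independent) real parameters of the model. For a product of independent
blocks the parameter counts add.
- categorical on 7 outcomes (probabilities sum to 1): 7-1 = 6.
- Gamma (shape, rate): 2.
- normal (mu, sigma^2): 2.
- exponential (lambda): 1.
Total = 6 + 2 + 2 + 1 = 11.
Dimension = 11

11


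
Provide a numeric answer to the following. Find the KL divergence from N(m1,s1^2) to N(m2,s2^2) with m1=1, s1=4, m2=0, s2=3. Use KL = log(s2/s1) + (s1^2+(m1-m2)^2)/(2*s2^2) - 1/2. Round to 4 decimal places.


KL divergence between normal distributions:
KL = log(s2/s1) + (s1^2 + (m1-m2)^2)/(2*s2^2) - 1/2.
log(3/4) = -0.287682.
(4^2 + (1-0)^2)/(2*3^2) = (16 + 1)/18 = 0.944444.
KL = -0.287682 + 0.944444 - 0.5 = 0.1568

0.1568


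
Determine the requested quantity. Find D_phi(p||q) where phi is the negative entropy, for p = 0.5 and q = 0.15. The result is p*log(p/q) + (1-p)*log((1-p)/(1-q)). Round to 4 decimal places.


Bregman divergence with negative entropy generator:
D = p*log(p/q) + (1-p)*log((1-p)/(1-q)).
p = 0.5, q = 0.15.
p*log(p/q) = 0.5*log(0.5/0.15) = 0.601986.
(1-p)*log((1-p)/(1-q)) = 0.5*log(0.5/0.85) = -0.265314.
D = 0.601986 + -0.265314 = 0.3367

0.3367


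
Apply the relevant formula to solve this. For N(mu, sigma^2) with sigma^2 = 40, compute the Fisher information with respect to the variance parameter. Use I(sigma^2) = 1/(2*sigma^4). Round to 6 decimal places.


Fisher information for variance: I(sigma^2) = 1/(2*sigma^4).
sigma^2 = 40, so sigma^4 = 1600.
I = 1/(2*1600) = 1/3200 = 0.000313

0.000313


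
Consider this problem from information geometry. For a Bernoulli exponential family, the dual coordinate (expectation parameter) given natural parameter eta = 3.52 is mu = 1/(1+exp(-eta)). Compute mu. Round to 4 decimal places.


Dual coordinate (expectation parameter) for Bernoulli:
mu = 1/(1+exp(-eta)).
eta = 3.52.
exp(-eta) = exp(-3.52) = 0.029599.
mu = 1/(1+0.029599) = 0.9713

0.9713


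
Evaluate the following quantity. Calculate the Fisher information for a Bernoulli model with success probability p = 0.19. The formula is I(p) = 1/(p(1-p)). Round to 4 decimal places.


For Bernoulli(p), Fisher information is I(p) = 1/(p*(1-p)).
p = 0.19, 1-p = 0.81.
p*(1-p) = 0.1539.
I(p) = 1/0.1539 = 6.4977

6.4977


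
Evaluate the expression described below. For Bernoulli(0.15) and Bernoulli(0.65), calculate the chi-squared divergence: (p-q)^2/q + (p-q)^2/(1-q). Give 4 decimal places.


Chi-squared divergence between Bernoulli distributions:
chi^2 = (p-q)^2/q + (p-q)^2/(1-q).
p = 0.15, q = 0.65, p-q = -0.5.
(p-q)^2 = 0.25.
term1 = 0.25/0.65 = 0.384615.
term2 = 0.25/0.35 = 0.714286.
chi^2 = 0.384615 + 0.714286 = 1.0989

1.0989


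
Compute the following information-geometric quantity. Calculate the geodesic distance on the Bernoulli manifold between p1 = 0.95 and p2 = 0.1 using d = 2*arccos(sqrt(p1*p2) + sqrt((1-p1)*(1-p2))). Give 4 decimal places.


Geodesic distance on Bernoulli manifold:
d(p1,p2) = 2*arccos(sqrt(p1*p2) + sqrt((1-p1)*(1-p2))).
sqrt(p1*p2) = sqrt(0.95*0.1) = 0.308221.
sqrt((1-p1)*(1-p2)) = sqrt(0.05*0.9) = 0.212132.
arg = 0.308221 + 0.212132 = 0.520353.
d = 2*arccos(0.520353) = 2.0471

2.0471


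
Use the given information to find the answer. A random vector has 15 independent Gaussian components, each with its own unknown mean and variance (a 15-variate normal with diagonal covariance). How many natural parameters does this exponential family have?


Exponential family dimension calculation:
Each univariate normal has two natural parameters (mu/sigma^2 and -1/(2 sigma^2)).
With 15 independent components, dim = 2 * 15 = 30.

30


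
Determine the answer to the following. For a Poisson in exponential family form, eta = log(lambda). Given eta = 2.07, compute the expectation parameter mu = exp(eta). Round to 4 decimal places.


Expectation parameter for Poisson exponential family:
mu = exp(eta).
eta = 2.07.
mu = exp(2.07) = 7.9248

7.9248


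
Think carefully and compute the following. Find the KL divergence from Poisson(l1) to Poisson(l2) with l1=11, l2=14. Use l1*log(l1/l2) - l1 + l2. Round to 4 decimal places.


KL divergence for Poisson:
KL = l1*log(l1/l2) - l1 + l2.
l1 = 11, l2 = 14.
log(11/14) = -0.241162.
l1*log(l1/l2) = 11 * -0.241162 = -2.652783.
KL = -2.652783 - 11 + 14 = 0.3472

0.3472


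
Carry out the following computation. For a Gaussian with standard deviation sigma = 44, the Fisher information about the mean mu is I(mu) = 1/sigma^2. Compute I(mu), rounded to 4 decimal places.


The Fisher information for the mean of a normal distribution is I(mu) = 1/sigma^2.
sigma = 44, so sigma^2 = 1936.
I(mu) = 1/1936 = 0.0005

0.0005


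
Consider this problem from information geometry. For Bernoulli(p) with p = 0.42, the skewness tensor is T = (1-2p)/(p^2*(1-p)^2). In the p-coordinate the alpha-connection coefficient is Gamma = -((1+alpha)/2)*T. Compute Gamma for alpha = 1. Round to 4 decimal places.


Skewness (Amari-Chentsov) tensor: T = (1-2p)/(p^2*(1-p)^2).
p = 0.42, 1-2p = 0.16, p^2 = 0.1764, (1-p)^2 = 0.3364.
T = 0.16/(0.1764 * 0.3364) = 2.696283.
In the p-coordinate, Gamma^(alpha) = Gamma^(0) - (alpha/2)*T with Gamma^(0) = (1/2)*g'(p) = -T/2,
so Gamma^(alpha) = -((1+alpha)/2)*T.
alpha = 1, -(1+alpha)/2 = -1.0.
Gamma = -1.0 * 2.696283 = -2.6963

-2.6963


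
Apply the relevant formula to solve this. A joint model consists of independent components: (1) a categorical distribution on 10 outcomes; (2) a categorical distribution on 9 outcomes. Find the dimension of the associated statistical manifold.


The dimension of a statistical manifold equals the number of free
(independent) real parameters of the model. For a product of independent
blocks the parameter counts add.
- categorical on 10 outcomes (probabilities sum to 1): 10-1 = 9.
- categorical on 9 outcomes (probabilities sum to 1): 9-1 = 8.
Total = 9 + 8 = 17.
Dimension = 17

17


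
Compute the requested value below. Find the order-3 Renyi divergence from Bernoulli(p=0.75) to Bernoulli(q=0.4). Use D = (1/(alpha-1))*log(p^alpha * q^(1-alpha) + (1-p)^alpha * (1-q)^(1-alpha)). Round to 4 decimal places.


Renyi divergence of order alpha between Bernoulli distributions:
D = (1/(alpha-1))*log(p^alpha * q^(1-alpha) + (1-p)^alpha * (1-q)^(1-alpha)).
alpha = 3, p = 0.75, q = 0.4.
p^alpha * q^(1-alpha) = 0.75^3 * 0.4^-2 = 2.636719.
(1-p)^alpha * (1-q)^(1-alpha) = 0.25^3 * 0.6^-2 = 0.043403.
sum = 2.636719 + 0.043403 = 2.680122.
D = (1/2)*log(2.680122) = 0.4929

0.4929


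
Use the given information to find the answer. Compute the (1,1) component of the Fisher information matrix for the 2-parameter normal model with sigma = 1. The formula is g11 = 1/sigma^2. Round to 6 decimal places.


For the 2-parameter normal family, the Fisher metric has:
  g11 = 1/sigma^2, g22 = 2/sigma^2.
sigma = 1, sigma^2 = 1.
g11 = 1.000000

1.000000


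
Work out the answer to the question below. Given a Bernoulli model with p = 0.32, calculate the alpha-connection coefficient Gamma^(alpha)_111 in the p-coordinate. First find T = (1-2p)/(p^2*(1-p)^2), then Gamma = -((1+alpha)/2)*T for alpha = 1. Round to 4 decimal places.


Skewness (Amari-Chentsov) tensor: T = (1-2p)/(p^2*(1-p)^2).
p = 0.32, 1-2p = 0.36, p^2 = 0.1024, (1-p)^2 = 0.4624.
T = 0.36/(0.1024 * 0.4624) = 7.602995.
In the p-coordinate, Gamma^(alpha) = Gamma^(0) - (alpha/2)*T with Gamma^(0) = (1/2)*g'(p) = -T/2,
so Gamma^(alpha) = -((1+alpha)/2)*T.
alpha = 1, -(1+alpha)/2 = -1.0.
Gamma = -1.0 * 7.602995 = -7.6030

-7.6030


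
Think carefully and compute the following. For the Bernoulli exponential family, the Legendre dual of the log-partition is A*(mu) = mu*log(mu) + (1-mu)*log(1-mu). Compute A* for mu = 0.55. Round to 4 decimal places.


Legendre transform for Bernoulli:
A*(mu) = mu*log(mu) + (1-mu)*log(1-mu).
mu = 0.55, 1-mu = 0.45.
mu*log(mu) = 0.55*log(0.55) = -0.32881.
(1-mu)*log(1-mu) = 0.45*log(0.45) = -0.359328.
A* = -0.32881 + -0.359328 = -0.6881

-0.6881


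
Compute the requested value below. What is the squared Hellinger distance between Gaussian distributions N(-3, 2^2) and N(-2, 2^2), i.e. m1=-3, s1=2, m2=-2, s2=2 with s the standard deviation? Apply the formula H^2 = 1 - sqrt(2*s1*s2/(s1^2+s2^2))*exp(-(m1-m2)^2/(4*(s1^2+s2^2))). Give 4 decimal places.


Squared Hellinger distance for Gaussians:
H^2 = 1 - sqrt(2*s1*s2/(s1^2+s2^2)) * exp(-(m1-m2)^2/(4*(s1^2+s2^2))).
s1^2 = 4, s2^2 = 4, s1^2+s2^2 = 8.
sqrt(2*2*2/(8)) = 1.0.
(m1-m2)^2 = (-1)^2 = 1.
exp(-1/(4*8)) = exp(-0.03125) = 0.969233.
H^2 = 1 - 1.0*0.969233 = 0.0308

0.0308


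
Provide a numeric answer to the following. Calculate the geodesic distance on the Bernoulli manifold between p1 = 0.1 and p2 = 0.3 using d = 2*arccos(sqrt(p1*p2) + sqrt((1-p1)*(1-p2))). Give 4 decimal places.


Geodesic distance on Bernoulli manifold:
d(p1,p2) = 2*arccos(sqrt(p1*p2) + sqrt((1-p1)*(1-p2))).
sqrt(p1*p2) = sqrt(0.1*0.3) = 0.173205.
sqrt((1-p1)*(1-p2)) = sqrt(0.9*0.7) = 0.793725.
arg = 0.173205 + 0.793725 = 0.96693.
d = 2*arccos(0.96693) = 0.5158

0.5158


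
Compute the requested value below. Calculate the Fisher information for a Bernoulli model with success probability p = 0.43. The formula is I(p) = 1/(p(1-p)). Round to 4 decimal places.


For Bernoulli(p), Fisher information is I(p) = 1/(p*(1-p)).
p = 0.43, 1-p = 0.57.
p*(1-p) = 0.2451.
I(p) = 1/0.2451 = 4.0800

4.0800


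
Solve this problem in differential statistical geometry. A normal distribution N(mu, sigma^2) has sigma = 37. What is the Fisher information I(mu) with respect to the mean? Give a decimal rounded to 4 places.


The Fisher information for the mean of a normal distribution is I(mu) = 1/sigma^2.
sigma = 37, so sigma^2 = 1369.
I(mu) = 1/1369 = 0.0007

0.0007


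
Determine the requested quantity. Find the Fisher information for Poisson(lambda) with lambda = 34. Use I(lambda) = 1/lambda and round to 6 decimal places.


Fisher information for Poisson: I(lambda) = 1/lambda.
lambda = 34.
I(lambda) = 1/34 = 0.029412

0.029412


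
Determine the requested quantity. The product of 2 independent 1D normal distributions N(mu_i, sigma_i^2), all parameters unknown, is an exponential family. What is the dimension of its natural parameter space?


Exponential family dimension calculation:
Each univariate normal has two natural parameters (mu/sigma^2 and -1/(2 sigma^2)).
With 2 independent components, dim = 2 * 2 = 4.

4


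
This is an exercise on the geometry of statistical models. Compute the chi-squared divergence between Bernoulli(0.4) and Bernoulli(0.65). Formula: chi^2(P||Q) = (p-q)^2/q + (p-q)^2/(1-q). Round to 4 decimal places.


Chi-squared divergence between Bernoulli distributions:
chi^2 = (p-q)^2/q + (p-q)^2/(1-q).
p = 0.4, q = 0.65, p-q = -0.25.
(p-q)^2 = 0.0625.
term1 = 0.0625/0.65 = 0.096154.
term2 = 0.0625/0.35 = 0.178571.
chi^2 = 0.096154 + 0.178571 = 0.2747

0.2747


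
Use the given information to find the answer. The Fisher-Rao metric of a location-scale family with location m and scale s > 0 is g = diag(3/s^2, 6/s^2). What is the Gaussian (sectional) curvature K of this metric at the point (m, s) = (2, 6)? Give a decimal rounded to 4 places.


The metric has the form g = (A dm^2 + B ds^2)/s^2 with A = 3, B = 6.
Substitute u = sqrt(A/B)*m: g = B*(du^2 + ds^2)/s^2, i.e. B times the
Poincare upper half-plane metric, which has constant Gaussian curvature -1.
Scaling a 2D metric by a constant c divides the Gaussian curvature by c,
so K = -1/B = -1/(6) = -0.1667 everywhere (the point (m, s) = (2, 6) is irrelevant:
the curvature is constant).
The requested Gaussian curvature is K = -0.1667.

-0.1667


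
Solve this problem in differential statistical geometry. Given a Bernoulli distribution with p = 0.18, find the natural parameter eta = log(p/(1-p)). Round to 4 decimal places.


Natural parameter for Bernoulli: eta = log(p/(1-p)).
p = 0.18, 1-p = 0.82.
p/(1-p) = 0.219512.
eta = log(0.219512) = -1.5163

-1.5163


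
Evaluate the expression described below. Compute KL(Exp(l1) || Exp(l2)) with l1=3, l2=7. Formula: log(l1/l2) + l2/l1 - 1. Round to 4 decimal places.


KL divergence for exponential family:
KL = log(l1/l2) + l2/l1 - 1.
log(3/7) = -0.847298.
7/3 = 2.333333.
KL = -0.847298 + 2.333333 - 1 = 0.4860

0.4860


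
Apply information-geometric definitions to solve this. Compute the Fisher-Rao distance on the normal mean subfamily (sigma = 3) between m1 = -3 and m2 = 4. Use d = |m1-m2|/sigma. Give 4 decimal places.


On the fixed-variance normal subfamily, geodesic distance = |m1-m2|/sigma.
|-3 - 4| = 7.
sigma = 3.
d = 7/3 = 2.3333

2.3333


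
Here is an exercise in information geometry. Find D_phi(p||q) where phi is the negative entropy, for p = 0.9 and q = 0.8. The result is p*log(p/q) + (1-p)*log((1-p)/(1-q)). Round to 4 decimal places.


Bregman divergence with negative entropy generator:
D = p*log(p/q) + (1-p)*log((1-p)/(1-q)).
p = 0.9, q = 0.8.
p*log(p/q) = 0.9*log(0.9/0.8) = 0.106005.
(1-p)*log((1-p)/(1-q)) = 0.1*log(0.1/0.2) = -0.069315.
D = 0.106005 + -0.069315 = 0.0367

0.0367


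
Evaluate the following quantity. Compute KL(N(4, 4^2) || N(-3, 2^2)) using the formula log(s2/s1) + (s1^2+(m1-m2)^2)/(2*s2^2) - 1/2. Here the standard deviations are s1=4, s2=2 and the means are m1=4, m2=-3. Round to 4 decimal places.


KL divergence between normal distributions:
KL = log(s2/s1) + (s1^2 + (m1-m2)^2)/(2*s2^2) - 1/2.
log(2/4) = -0.693147.
(4^2 + (4--3)^2)/(2*2^2) = (16 + 49)/8 = 8.125.
KL = -0.693147 + 8.125 - 0.5 = 6.9319

6.9319


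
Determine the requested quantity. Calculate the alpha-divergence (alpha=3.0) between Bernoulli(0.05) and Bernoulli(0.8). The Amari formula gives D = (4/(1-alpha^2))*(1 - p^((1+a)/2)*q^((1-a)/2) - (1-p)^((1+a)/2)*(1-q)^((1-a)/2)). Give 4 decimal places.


Amari alpha-divergence:
D = (4/(1-alpha^2))*(1 - p^((1+a)/2)*q^((1-a)/2) - (1-p)^((1+a)/2)*(1-q)^((1-a)/2)).
alpha = 3.0, p = 0.05, q = 0.8.
e1 = (1+alpha)/2 = 2.0, e2 = (1-alpha)/2 = -1.0.
t1 = p^e1 * q^e2 = 0.05^2.0 * 0.8^-1.0 = 0.003125.
t2 = (1-p)^e1 * (1-q)^e2 = 0.95^2.0 * 0.2^-1.0 = 4.5125.
4/(1-alpha^2) = -0.5.
D = -0.5*(1 - 0.003125 - 4.5125) = 1.7578

1.7578


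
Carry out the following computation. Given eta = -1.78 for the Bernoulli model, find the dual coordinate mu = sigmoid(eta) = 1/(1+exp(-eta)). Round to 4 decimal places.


Dual coordinate (expectation parameter) for Bernoulli:
mu = 1/(1+exp(-eta)).
eta = -1.78.
exp(-eta) = exp(1.78) = 5.929856.
mu = 1/(1+5.929856) = 0.1443

0.1443


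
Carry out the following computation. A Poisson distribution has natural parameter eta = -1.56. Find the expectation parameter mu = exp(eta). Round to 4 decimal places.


Expectation parameter for Poisson exponential family:
mu = exp(eta).
eta = -1.56.
mu = exp(-1.56) = 0.2101

0.2101


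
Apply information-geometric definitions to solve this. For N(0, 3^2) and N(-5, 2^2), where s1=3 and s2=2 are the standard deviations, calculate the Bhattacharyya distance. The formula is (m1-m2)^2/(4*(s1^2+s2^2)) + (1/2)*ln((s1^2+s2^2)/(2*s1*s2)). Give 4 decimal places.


Bhattacharyya distance between two Gaussians:
DB = (m1-m2)^2/(4*(s1^2+s2^2)) + (1/2)*ln((s1^2+s2^2)/(2*s1*s2)).
(m1-m2)^2 = (5)^2 = 25.
s1^2+s2^2 = 9 + 4 = 13.
term1 = 25/52 = 0.480769.
term2 = 0.5*ln(13/12.0) = 0.040021.
DB = 0.480769 + 0.040021 = 0.5208

0.5208


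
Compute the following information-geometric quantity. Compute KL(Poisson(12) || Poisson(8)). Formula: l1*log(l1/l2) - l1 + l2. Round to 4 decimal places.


KL divergence for Poisson:
KL = l1*log(l1/l2) - l1 + l2.
l1 = 12, l2 = 8.
log(12/8) = 0.405465.
l1*log(l1/l2) = 12 * 0.405465 = 4.865581.
KL = 4.865581 - 12 + 8 = 0.8656

0.8656


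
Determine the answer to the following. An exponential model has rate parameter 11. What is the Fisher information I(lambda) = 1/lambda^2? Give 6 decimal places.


Fisher information for exponential: I(lambda) = 1/lambda^2.
lambda = 11, lambda^2 = 121.
I = 1/121 = 0.008264

0.008264


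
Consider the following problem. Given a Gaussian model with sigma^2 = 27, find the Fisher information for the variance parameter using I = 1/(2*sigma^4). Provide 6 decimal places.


Fisher information for variance: I(sigma^2) = 1/(2*sigma^4).
sigma^2 = 27, so sigma^4 = 729.
I = 1/(2*729) = 1/1458 = 0.000686

0.000686


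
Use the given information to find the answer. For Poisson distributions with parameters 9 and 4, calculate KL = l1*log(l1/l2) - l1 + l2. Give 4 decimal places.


KL divergence for Poisson:
KL = l1*log(l1/l2) - l1 + l2.
l1 = 9, l2 = 4.
log(9/4) = 0.81093.
l1*log(l1/l2) = 9 * 0.81093 = 7.298372.
KL = 7.298372 - 9 + 4 = 2.2984

2.2984


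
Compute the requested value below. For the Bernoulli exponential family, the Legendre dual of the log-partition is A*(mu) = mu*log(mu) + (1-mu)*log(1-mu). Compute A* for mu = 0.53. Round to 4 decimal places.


Legendre transform for Bernoulli:
A*(mu) = mu*log(mu) + (1-mu)*log(1-mu).
mu = 0.53, 1-mu = 0.47.
mu*log(mu) = 0.53*log(0.53) = -0.336485.
(1-mu)*log(1-mu) = 0.47*log(0.47) = -0.354861.
A* = -0.336485 + -0.354861 = -0.6913

-0.6913


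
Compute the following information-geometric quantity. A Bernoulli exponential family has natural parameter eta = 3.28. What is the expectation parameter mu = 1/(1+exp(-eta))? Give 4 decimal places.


Dual coordinate (expectation parameter) for Bernoulli:
mu = 1/(1+exp(-eta)).
eta = 3.28.
exp(-eta) = exp(-3.28) = 0.037628.
mu = 1/(1+0.037628) = 0.9637

0.9637


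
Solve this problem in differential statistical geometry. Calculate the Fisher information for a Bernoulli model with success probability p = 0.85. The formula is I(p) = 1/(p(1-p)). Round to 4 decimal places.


For Bernoulli(p), Fisher information is I(p) = 1/(p*(1-p)).
p = 0.85, 1-p = 0.15.
p*(1-p) = 0.1275.
I(p) = 1/0.1275 = 7.8431

7.8431


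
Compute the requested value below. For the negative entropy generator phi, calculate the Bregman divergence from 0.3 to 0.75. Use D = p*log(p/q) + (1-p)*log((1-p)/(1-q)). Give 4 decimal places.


Bregman divergence with negative entropy generator:
D = p*log(p/q) + (1-p)*log((1-p)/(1-q)).
p = 0.3, q = 0.75.
p*log(p/q) = 0.3*log(0.3/0.75) = -0.274887.
(1-p)*log((1-p)/(1-q)) = 0.7*log(0.7/0.25) = 0.720734.
D = -0.274887 + 0.720734 = 0.4458

0.4458


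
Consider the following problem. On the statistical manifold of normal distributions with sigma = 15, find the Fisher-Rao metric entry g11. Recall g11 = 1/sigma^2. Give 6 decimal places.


For the 2-parameter normal family, the Fisher metric has:
  g11 = 1/sigma^2, g22 = 2/sigma^2.
sigma = 15, sigma^2 = 225.
g11 = 0.004444

0.004444


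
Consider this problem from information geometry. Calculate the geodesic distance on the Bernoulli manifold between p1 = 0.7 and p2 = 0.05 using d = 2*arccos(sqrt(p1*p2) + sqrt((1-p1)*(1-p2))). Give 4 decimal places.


Geodesic distance on Bernoulli manifold:
d(p1,p2) = 2*arccos(sqrt(p1*p2) + sqrt((1-p1)*(1-p2))).
sqrt(p1*p2) = sqrt(0.7*0.05) = 0.187083.
sqrt((1-p1)*(1-p2)) = sqrt(0.3*0.95) = 0.533854.
arg = 0.187083 + 0.533854 = 0.720937.
d = 2*arccos(0.720937) = 1.5313

1.5313


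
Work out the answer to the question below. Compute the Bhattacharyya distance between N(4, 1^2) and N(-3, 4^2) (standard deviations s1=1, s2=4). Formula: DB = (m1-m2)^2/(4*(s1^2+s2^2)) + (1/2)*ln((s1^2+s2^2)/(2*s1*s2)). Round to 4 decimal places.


Bhattacharyya distance between two Gaussians:
DB = (m1-m2)^2/(4*(s1^2+s2^2)) + (1/2)*ln((s1^2+s2^2)/(2*s1*s2)).
(m1-m2)^2 = (7)^2 = 49.
s1^2+s2^2 = 1 + 16 = 17.
term1 = 49/68 = 0.720588.
term2 = 0.5*ln(17/8.0) = 0.376886.
DB = 0.720588 + 0.376886 = 1.0975

1.0975


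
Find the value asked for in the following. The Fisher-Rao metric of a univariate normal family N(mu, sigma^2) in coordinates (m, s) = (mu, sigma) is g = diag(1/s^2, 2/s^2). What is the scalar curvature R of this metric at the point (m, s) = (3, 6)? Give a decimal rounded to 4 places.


The metric has the form g = (A dm^2 + B ds^2)/s^2 with A = 1, B = 2.
Substitute u = sqrt(A/B)*m: g = B*(du^2 + ds^2)/s^2, i.e. B times the
Poincare upper half-plane metric, which has constant Gaussian curvature -1.
Scaling a 2D metric by a constant c divides the Gaussian curvature by c,
so K = -1/B = -1/(2) = -0.5000 everywhere (the point (m, s) = (3, 6) is irrelevant:
the curvature is constant).
Scalar curvature in dimension 2: R = 2K = -2/(2) = -1.0000.

-1.0000


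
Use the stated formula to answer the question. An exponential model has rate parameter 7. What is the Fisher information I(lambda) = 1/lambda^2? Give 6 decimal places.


Fisher information for exponential: I(lambda) = 1/lambda^2.
lambda = 7, lambda^2 = 49.
I = 1/49 = 0.020408

0.020408


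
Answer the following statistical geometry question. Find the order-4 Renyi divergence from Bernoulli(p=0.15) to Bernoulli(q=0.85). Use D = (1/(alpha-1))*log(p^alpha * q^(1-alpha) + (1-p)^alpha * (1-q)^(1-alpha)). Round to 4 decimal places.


Renyi divergence of order alpha between Bernoulli distributions:
D = (1/(alpha-1))*log(p^alpha * q^(1-alpha) + (1-p)^alpha * (1-q)^(1-alpha)).
alpha = 4, p = 0.15, q = 0.85.
p^alpha * q^(1-alpha) = 0.15^4 * 0.85^-3 = 0.000824.
(1-p)^alpha * (1-q)^(1-alpha) = 0.85^4 * 0.15^-3 = 154.668519.
sum = 0.000824 + 154.668519 = 154.669343.
D = (1/3)*log(154.669343) = 1.6804

1.6804


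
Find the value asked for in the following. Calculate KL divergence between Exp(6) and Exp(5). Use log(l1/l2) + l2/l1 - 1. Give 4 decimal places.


KL divergence for exponential family:
KL = log(l1/l2) + l2/l1 - 1.
log(6/5) = 0.182322.
5/6 = 0.833333.
KL = 0.182322 + 0.833333 - 1 = 0.0157

0.0157


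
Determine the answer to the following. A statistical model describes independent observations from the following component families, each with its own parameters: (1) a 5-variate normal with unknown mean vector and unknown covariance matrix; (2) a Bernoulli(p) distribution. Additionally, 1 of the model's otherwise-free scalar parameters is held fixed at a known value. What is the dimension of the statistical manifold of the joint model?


The dimension of a statistical manifold equals the number of free
(independent) real parameters of the model. For a product of independent
blocks the parameter counts add.
- 5-variate normal: 5 (mean) + 5*6/2 = 15 (symmetric covariance) = 20.
- Bernoulli (p): 1.
Total = 20 + 1 = 21.
1 parameter(s) fixed at known values: 21 - 1 = 20.
Dimension = 20

20
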